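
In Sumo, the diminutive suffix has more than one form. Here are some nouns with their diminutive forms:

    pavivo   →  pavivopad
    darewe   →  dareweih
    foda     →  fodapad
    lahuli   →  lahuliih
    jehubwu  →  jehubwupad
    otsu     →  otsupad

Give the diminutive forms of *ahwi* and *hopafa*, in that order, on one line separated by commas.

Looking at the last vowel of each stem: -ih when the last vowel of the stem is a front vowel (*darewe*, *lahuli*); -pad when the last vowel of the stem is a back vowel (*pavivo*, *foda*, *jehubwu*, *otsu*).
*ahwi*: last vowel = /i/, a front vowel → -ih → *ahwiih*.
The last vowel of *hopafa* is /a/, which is a back vowel, so the suffix is -pad, giving *hopafapad*.

ahwiih, hopafapad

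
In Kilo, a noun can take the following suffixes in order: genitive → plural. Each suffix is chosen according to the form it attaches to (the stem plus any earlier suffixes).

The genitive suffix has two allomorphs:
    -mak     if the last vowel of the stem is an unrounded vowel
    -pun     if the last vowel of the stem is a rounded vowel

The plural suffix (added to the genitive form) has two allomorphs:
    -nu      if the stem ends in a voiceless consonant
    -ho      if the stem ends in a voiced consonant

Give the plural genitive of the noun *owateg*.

owategmaknu

The last vowel of *owateg* is /e/, which is an unrounded vowel, so the genitive suffix is -mak, giving *owategmak*.
The final consonant of the genitive form *owategmak* is /k/, which is voiceless, so the plural suffix is -nu, giving *owategmaknu*.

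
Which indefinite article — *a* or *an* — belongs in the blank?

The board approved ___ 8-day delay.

an

The indefinite article is chosen by the initial *sound* of the following word, not its spelling.
The number *8* is spoken "eight", beginning with /eɪt/ — a vowel sound.
So the article is *an*: The board approved an 8-day delay.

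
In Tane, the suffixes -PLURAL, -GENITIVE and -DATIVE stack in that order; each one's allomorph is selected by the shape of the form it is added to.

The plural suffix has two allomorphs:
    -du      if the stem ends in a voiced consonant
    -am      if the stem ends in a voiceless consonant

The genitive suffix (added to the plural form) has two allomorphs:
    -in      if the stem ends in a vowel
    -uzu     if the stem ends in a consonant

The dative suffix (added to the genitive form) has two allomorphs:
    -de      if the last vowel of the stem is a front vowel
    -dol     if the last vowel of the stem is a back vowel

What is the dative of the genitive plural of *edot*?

edotamuzudol

The final consonant of *edot* is /t/, which is voiceless, so the plural suffix is -am, giving *edotam*.
The plural form *edotam*: final sound = /m/, a consonant → -uzu → *edotamuzu*.
The genitive form *edotamuzu* — last vowel /u/ (a back vowel) → -dol → *edotamuzudol*.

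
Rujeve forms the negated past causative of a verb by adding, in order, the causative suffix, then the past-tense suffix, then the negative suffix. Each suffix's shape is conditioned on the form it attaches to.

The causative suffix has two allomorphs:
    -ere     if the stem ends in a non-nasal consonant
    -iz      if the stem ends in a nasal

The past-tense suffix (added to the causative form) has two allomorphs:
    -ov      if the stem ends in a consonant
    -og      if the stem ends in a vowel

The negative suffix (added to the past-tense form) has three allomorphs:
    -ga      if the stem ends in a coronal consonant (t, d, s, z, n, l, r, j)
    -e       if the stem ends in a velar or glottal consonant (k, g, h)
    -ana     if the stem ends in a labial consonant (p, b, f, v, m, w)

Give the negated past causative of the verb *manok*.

manokereoge

The final consonant of *manok* is /k/, which is non-nasal, so the causative suffix is -ere, giving *manokere*.
Since the final sound of the causative form *manokere* is /e/ (a vowel), it takes -og, giving *manokereog*.
Since the final consonant of the past-tense form *manokereog* is /g/ (velar/glottal), it takes -e, giving *manokereoge*.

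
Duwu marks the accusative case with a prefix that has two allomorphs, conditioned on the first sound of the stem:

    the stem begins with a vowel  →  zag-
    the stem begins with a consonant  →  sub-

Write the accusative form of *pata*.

*pata* — first sound /p/ (a consonant) → sub- → *subpata*.

subpata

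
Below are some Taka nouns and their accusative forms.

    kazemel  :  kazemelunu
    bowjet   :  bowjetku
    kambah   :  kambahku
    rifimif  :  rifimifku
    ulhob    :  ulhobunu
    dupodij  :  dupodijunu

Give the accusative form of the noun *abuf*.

abufku

Looking at the final consonant of each stem: -ku when the stem ends in a voiceless consonant (*bowjet*, *kambah*, *rifimif*); -unu when the stem ends in a voiced consonant (*kazemel*, *ulhob*, *dupodij*).
*abuf* — final consonant /f/ (voiceless) → -ku → *abufku*.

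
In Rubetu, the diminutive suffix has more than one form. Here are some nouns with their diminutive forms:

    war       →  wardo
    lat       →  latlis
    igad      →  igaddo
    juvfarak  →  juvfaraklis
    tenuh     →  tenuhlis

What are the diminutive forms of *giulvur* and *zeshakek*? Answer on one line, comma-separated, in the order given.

giulvurdo, zeshakeklis

Looking at the final consonant of each stem: -lis when the stem ends in a voiceless consonant (*lat*, *juvfarak*, *tenuh*); -do when the stem ends in a voiced consonant (*war*, *igad*).
*giulvur* — final consonant /r/ (voiced) → -do → *giulvurdo*.
Since the final consonant of *zeshakek* is /k/ (voiceless), it takes -lis, giving *zeshakeklis*.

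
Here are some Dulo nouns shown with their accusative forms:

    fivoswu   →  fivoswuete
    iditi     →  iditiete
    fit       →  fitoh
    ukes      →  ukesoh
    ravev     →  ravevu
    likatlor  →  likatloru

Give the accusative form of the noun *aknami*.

The pattern is voicing of the final sound: -oh when the stem ends in a voiceless consonant (*fit*, *ukes*); -u when the stem ends in a voiced consonant (*ravev*, *likatlor*); -ete when the stem ends in a vowel (*fivoswu*, *iditi*).
Since the final sound of *aknami* is /i/ (a vowel), it takes -ete, giving *aknamiete*.

aknamiete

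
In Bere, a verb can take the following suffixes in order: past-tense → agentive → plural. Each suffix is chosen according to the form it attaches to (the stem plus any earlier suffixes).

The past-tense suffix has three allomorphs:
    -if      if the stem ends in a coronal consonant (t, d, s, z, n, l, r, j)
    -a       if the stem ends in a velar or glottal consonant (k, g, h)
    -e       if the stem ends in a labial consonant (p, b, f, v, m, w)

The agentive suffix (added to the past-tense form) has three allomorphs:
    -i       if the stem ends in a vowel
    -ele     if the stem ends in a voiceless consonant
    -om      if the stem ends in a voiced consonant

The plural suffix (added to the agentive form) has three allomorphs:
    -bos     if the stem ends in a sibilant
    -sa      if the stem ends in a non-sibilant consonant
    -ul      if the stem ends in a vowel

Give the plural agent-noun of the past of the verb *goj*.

Since the final consonant of *goj* is /j/ (coronal), it takes -if, giving *gojif*.
Since the final sound of the past-tense form *gojif* is /f/ (a voiceless consonant), it takes -ele, giving *gojifele*.
The final sound of the agentive form *gojifele* is /e/, which is a vowel, so the plural suffix is -ul, giving *gojifeleul*.

gojifeleul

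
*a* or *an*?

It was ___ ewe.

The indefinite article is chosen by the initial *sound* of the following word, not its spelling.
*ewe* begins with the sound /juː/ (pronounced /juː/) — a consonant sound.
So the article is *a*: It was a ewe.

a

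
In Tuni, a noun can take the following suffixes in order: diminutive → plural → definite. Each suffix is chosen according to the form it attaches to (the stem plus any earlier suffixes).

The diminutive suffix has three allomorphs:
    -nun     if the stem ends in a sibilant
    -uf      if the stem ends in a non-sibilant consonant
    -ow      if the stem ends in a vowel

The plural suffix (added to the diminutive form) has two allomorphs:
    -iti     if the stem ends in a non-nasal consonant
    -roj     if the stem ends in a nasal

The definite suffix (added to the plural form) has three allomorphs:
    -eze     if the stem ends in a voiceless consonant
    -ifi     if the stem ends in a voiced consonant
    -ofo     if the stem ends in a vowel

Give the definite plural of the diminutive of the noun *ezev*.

The final sound of *ezev* is /v/, which is a non-sibilant consonant, so the diminutive suffix is -uf, giving *ezevuf*.
The diminutive form *ezevuf* — final consonant /f/ (non-nasal) → -iti → *ezevufiti*.
The plural form *ezevufiti*: final sound = /i/, a vowel → -ofo → *ezevufitiofo*.

ezevufitiofo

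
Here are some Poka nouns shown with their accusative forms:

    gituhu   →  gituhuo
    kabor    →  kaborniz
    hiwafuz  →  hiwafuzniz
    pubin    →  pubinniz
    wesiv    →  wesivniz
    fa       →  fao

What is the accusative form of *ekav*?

The pattern is consonant vs. vowel: -niz when the stem ends in a consonant (*kabor*, *hiwafuz*, *pubin*, *wesiv*); -o when the stem ends in a vowel (*gituhu*, *fa*).
Since the final sound of *ekav* is /v/ (a consonant), it takes -niz, giving *ekavniz*.

ekavniz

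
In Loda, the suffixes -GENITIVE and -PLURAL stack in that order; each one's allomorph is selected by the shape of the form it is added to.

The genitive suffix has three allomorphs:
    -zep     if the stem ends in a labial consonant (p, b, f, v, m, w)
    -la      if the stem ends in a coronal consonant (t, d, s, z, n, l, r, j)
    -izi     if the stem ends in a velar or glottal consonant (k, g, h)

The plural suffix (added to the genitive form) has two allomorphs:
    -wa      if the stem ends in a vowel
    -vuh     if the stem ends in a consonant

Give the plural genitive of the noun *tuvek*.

Since the final consonant of *tuvek* is /k/ (velar/glottal), it takes -izi, giving *tuvekizi*.
The genitive form *tuvekizi*: final sound = /i/, a vowel → -wa → *tuvekiziwa*.

tuvekiziwa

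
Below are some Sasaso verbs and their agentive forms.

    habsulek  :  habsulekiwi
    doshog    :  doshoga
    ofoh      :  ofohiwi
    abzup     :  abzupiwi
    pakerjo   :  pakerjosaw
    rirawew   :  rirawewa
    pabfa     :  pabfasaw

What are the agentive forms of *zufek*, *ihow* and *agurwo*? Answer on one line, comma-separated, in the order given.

Looking at the final sound of each stem: -iwi when the stem ends in a voiceless consonant (*habsulek*, *ofoh*, *abzup*); -a when the stem ends in a voiced consonant (*doshog*, *rirawew*); -saw when the stem ends in a vowel (*pakerjo*, *pabfa*).
The final sound of *zufek* is /k/, which is a voiceless consonant, so the suffix is -iwi, giving *zufekiwi*.
The final sound of *ihow* is /w/, which is a voiced consonant, so the suffix is -a, giving *ihowa*.
Since the final sound of *agurwo* is /o/ (a vowel), it takes -saw, giving *agurwosaw*.

zufekiwi, ihowa, agurwosaw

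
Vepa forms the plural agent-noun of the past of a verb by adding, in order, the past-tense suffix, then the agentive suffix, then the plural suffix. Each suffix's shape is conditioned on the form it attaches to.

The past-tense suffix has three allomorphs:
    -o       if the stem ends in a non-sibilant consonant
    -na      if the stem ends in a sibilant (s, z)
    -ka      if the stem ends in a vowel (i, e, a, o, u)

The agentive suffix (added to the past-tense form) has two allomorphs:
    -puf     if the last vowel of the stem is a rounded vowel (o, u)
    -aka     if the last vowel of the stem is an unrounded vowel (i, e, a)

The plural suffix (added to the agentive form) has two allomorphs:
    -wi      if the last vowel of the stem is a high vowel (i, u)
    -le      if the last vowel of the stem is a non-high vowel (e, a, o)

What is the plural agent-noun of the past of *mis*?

The final sound of *mis* is /s/, which is a sibilant, so the past-tense suffix is -na, giving *misna*.
The last vowel of the past-tense form *misna* is /a/, which is an unrounded vowel, so the agentive suffix is -aka, giving *misnaaka*.
Since the last vowel of the agentive form *misnaaka* is /a/ (a non-high vowel), it takes -le, giving *misnaakale*.

misnaakale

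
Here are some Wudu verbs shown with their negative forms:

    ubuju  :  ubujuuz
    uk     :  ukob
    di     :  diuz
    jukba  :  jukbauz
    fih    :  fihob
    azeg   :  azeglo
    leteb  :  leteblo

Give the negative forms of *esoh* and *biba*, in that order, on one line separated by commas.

Looking at the final sound of each stem: -ob when the stem ends in a voiceless consonant (*uk*, *fih*); -lo when the stem ends in a voiced consonant (*azeg*, *leteb*); -uz when the stem ends in a vowel (*ubuju*, *di*, *jukba*).
*esoh*: final sound = /h/, a voiceless consonant → -ob → *esohob*.
*biba* — final sound /a/ (a vowel) → -uz → *bibauz*.

esohob, bibauz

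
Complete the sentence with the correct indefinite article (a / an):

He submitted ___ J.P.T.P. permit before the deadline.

The indefinite article is chosen by the initial *sound* of the following word, not its spelling.
The initialism *J.P.T.P.* is read letter by letter; the first letter, J, is pronounced /dʒeɪ/, which begins with a consonant sound.
So the article is *a*: He submitted a J.P.T.P. permit before the deadline.

a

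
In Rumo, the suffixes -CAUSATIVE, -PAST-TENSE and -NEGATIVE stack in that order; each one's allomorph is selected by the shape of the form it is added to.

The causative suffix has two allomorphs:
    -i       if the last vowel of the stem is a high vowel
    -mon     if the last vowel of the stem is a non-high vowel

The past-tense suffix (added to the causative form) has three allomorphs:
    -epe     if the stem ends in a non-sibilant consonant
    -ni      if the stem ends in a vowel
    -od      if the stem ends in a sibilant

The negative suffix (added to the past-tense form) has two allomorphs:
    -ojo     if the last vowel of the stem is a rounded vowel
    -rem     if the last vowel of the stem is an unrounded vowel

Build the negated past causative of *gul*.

The last vowel of *gul* is /u/, which is a high vowel, so the causative suffix is -i, giving *guli*.
Since the final sound of the causative form *guli* is /i/ (a vowel), it takes -ni, giving *gulini*.
The past-tense form *gulini*: last vowel = /i/, an unrounded vowel → -rem → *gulinirem*.

gulinirem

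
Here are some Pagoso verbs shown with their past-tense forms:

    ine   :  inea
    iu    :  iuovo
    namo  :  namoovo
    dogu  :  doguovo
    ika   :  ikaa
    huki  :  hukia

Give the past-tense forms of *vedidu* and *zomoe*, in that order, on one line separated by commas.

vediduovo, zomoea

The alternation tracks the last vowel of the stem — -ovo when the last vowel of the stem is a rounded vowel (*iu*, *namo*, *dogu*); -a when the last vowel of the stem is an unrounded vowel (*ine*, *ika*, *huki*).
*vedidu*: last vowel = /u/, a rounded vowel → -ovo → *vediduovo*.
The last vowel of *zomoe* is /e/, which is an unrounded vowel, so the suffix is -a, giving *zomoea*.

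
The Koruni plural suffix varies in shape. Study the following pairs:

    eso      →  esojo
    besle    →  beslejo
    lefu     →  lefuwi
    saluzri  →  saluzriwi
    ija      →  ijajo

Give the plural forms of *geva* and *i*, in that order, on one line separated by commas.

gevajo, iwi

The pattern is height harmony: -wi when the last vowel of the stem is a high vowel (*lefu*, *saluzri*); -jo when the last vowel of the stem is a non-high vowel (*eso*, *besle*, *ija*).
*geva*: last vowel = /a/, a non-high vowel → -jo → *gevajo*.
*i* — last vowel /i/ (a high vowel) → -wi → *iwi*.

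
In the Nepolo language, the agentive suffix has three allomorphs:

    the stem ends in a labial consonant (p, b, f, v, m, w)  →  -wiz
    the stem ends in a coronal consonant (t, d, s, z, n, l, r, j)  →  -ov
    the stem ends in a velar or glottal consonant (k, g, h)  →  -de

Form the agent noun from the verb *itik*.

The final consonant of *itik* is /k/, which is velar/glottal, so the suffix is -de, giving *itikde*.

itikde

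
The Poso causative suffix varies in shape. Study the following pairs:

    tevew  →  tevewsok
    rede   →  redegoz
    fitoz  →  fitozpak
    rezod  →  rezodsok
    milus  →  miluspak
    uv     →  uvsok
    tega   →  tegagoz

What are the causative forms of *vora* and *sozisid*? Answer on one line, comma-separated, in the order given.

The alternation tracks the final sound of the stem — -pak when the stem ends in a sibilant (*fitoz*, *milus*); -sok when the stem ends in a non-sibilant consonant (*tevew*, *rezod*, *uv*); -goz when the stem ends in a vowel (*rede*, *tega*).
The final sound of *vora* is /a/, which is a vowel, so the suffix is -goz, giving *voragoz*.
The final sound of *sozisid* is /d/, which is a non-sibilant consonant, so the suffix is -sok, giving *sozisidsok*.

voragoz, sozisidsok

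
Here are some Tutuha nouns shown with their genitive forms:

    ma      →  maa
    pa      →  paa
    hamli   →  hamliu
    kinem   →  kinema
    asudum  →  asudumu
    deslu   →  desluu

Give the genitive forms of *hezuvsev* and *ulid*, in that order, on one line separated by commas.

Looking at the last vowel of each stem: -u when the last vowel of the stem is a high vowel (*hamli*, *asudum*, *deslu*); -a when the last vowel of the stem is a non-high vowel (*ma*, *pa*, *kinem*).
*hezuvsev*: last vowel = /e/, a non-high vowel → -a → *hezuvseva*.
The last vowel of *ulid* is /i/, which is a high vowel, so the suffix is -u, giving *ulidu*.

hezuvseva, ulidu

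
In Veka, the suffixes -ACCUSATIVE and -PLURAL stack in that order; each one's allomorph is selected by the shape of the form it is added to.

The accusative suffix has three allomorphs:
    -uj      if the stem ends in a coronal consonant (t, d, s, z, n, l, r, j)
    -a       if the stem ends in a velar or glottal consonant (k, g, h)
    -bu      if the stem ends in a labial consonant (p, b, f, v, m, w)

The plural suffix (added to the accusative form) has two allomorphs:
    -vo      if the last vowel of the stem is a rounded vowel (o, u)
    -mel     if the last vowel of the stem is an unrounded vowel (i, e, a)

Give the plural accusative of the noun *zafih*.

*zafih* — final consonant /h/ (velar/glottal) → -a → *zafiha*.
The last vowel of the accusative form *zafiha* is /a/, which is an unrounded vowel, so the plural suffix is -mel, giving *zafihamel*.

zafihamel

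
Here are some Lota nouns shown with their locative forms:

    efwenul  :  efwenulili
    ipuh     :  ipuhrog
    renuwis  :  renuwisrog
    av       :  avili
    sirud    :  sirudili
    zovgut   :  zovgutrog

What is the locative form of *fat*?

Looking at the final consonant of each stem: -rog when the stem ends in a voiceless consonant (*ipuh*, *renuwis*, *zovgut*); -ili when the stem ends in a voiced consonant (*efwenul*, *av*, *sirud*).
*fat* — final consonant /t/ (voiceless) → -rog → *fatrog*.

fatrog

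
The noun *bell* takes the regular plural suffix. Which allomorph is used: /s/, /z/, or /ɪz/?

The stem *bell* ends in a voiced non-sibilant sound.
The plural suffix surfaces as /ɪz/ after sibilants, /s/ after other voiceless consonants, and /z/ after other voiced sounds.
So the plural -s on *bell* is pronounced /z/.

/z/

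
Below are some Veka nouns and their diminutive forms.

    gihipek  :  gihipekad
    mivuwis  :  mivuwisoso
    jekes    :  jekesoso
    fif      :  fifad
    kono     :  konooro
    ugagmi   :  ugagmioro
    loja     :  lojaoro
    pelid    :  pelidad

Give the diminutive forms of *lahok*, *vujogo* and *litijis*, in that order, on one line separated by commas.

Looking at the final sound of each stem: -oso when the stem ends in a sibilant (*mivuwis*, *jekes*); -ad when the stem ends in a non-sibilant consonant (*gihipek*, *fif*, *pelid*); -oro when the stem ends in a vowel (*kono*, *ugagmi*, *loja*).
The final sound of *lahok* is /k/, which is a non-sibilant consonant, so the suffix is -ad, giving *lahokad*.
*vujogo* — final sound /o/ (a vowel) → -oro → *vujogooro*.
*litijis*: final sound = /s/, a sibilant → -oso → *litijisoso*.

lahokad, vujogooro, litijisoso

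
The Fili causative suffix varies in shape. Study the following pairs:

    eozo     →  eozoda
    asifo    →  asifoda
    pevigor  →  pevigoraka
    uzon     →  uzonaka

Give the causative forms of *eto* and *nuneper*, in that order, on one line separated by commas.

Looking at the final sound of each stem: -aka when the stem ends in a consonant (*pevigor*, *uzon*); -da when the stem ends in a vowel (*eozo*, *asifo*).
Since the final sound of *eto* is /o/ (a vowel), it takes -da, giving *etoda*.
The final sound of *nuneper* is /r/, which is a consonant, so the suffix is -aka, giving *nuneperaka*.

etoda, nuneperaka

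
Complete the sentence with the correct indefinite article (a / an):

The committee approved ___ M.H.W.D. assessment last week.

The indefinite article is chosen by the initial *sound* of the following word, not its spelling.
The initialism *M.H.W.D.* is read letter by letter; the first letter, M, is pronounced /ɛm/, which begins with a vowel sound.
So the article is *an*: The committee approved an M.H.W.D. assessment last week.

an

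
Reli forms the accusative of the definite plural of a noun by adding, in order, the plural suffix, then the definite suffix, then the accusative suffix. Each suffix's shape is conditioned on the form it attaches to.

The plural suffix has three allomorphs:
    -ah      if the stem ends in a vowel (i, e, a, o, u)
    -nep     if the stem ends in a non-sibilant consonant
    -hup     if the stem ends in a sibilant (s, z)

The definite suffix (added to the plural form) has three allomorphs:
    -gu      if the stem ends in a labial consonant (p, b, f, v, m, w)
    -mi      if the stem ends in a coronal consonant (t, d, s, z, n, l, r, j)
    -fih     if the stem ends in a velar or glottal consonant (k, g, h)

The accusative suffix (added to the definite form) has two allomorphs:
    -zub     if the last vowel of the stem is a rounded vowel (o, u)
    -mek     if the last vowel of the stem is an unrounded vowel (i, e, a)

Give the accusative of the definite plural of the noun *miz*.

mizhupguzub

*miz* — final sound /z/ (a sibilant) → -hup → *mizhup*.
Since the final consonant of the plural form *mizhup* is /p/ (labial), it takes -gu, giving *mizhupgu*.
The last vowel of the definite form *mizhupgu* is /u/, which is a rounded vowel, so the accusative suffix is -zub, giving *mizhupguzub*.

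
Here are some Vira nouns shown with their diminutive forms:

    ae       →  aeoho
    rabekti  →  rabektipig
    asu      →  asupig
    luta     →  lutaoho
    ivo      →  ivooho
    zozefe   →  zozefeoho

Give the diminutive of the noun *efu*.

The suffix is conditioned by the last vowel: -pig when the last vowel of the stem is a high vowel (*rabekti*, *asu*); -oho when the last vowel of the stem is a non-high vowel (*ae*, *luta*, *ivo*, *zozefe*).
The last vowel of *efu* is /u/, which is a high vowel, so the suffix is -pig, giving *efupig*.

efupig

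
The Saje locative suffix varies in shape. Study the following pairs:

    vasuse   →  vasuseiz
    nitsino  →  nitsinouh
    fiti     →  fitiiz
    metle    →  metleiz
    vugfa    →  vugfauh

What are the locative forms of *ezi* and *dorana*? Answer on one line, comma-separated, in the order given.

eziiz, doranauh

The pattern is front/back vowel harmony: -iz when the last vowel of the stem is a front vowel (*vasuse*, *fiti*, *metle*); -uh when the last vowel of the stem is a back vowel (*nitsino*, *vugfa*).
*ezi* — last vowel /i/ (a front vowel) → -iz → *eziiz*.
*dorana*: last vowel = /a/, a back vowel → -uh → *doranauh*.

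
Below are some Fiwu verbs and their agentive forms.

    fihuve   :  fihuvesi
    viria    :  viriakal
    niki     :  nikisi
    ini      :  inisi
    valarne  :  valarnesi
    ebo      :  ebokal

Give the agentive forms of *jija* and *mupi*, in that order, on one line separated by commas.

The pattern is front/back vowel harmony: -si when the last vowel of the stem is a front vowel (*fihuve*, *niki*, *ini*, *valarne*); -kal when the last vowel of the stem is a back vowel (*viria*, *ebo*).
*jija* — last vowel /a/ (a back vowel) → -kal → *jijakal*.
*mupi*: last vowel = /i/, a front vowel → -si → *mupisi*.

jijakal, mupisi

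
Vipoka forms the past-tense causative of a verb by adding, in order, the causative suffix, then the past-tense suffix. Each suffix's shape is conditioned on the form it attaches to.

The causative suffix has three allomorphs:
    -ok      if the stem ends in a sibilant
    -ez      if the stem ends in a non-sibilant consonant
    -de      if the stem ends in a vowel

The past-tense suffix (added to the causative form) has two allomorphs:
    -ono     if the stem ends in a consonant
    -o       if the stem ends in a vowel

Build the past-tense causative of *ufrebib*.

ufrebibezono

Since the final sound of *ufrebib* is /b/ (a non-sibilant consonant), it takes -ez, giving *ufrebibez*.
The causative form *ufrebibez*: final sound = /z/, a consonant → -ono → *ufrebibezono*.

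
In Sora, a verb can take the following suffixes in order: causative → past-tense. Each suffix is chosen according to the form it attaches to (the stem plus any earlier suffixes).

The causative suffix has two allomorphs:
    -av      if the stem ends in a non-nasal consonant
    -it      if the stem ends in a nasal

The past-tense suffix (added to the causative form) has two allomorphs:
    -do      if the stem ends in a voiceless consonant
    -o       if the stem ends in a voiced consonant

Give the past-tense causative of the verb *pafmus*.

The final consonant of *pafmus* is /s/, which is non-nasal, so the causative suffix is -av, giving *pafmusav*.
The causative form *pafmusav*: final consonant = /v/, voiced → -o → *pafmusavo*.

pafmusavo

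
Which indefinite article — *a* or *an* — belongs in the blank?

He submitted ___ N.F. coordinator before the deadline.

an

The indefinite article is chosen by the initial *sound* of the following word, not its spelling.
The initialism *N.F.* is read letter by letter; the first letter, N, is pronounced /ɛn/, which begins with a vowel sound.
So the article is *an*: He submitted an N.F. coordinator before the deadline.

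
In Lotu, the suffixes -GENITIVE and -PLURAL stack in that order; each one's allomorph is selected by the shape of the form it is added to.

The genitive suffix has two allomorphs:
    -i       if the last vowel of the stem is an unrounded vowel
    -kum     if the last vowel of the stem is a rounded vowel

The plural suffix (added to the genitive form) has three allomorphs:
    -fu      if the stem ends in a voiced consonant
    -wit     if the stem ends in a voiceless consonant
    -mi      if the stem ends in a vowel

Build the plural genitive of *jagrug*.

jagrugkumfu

Since the last vowel of *jagrug* is /u/ (a rounded vowel), it takes -kum, giving *jagrugkum*.
The genitive form *jagrugkum* — final sound /m/ (a voiced consonant) → -fu → *jagrugkumfu*.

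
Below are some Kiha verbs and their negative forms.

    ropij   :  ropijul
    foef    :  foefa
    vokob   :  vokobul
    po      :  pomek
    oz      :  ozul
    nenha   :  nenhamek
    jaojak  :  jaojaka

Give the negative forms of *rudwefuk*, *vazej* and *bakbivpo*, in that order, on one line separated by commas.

The alternation tracks the final sound of the stem — -a when the stem ends in a voiceless consonant (*foef*, *jaojak*); -ul when the stem ends in a voiced consonant (*ropij*, *vokob*, *oz*); -mek when the stem ends in a vowel (*po*, *nenha*).
The final sound of *rudwefuk* is /k/, which is a voiceless consonant, so the suffix is -a, giving *rudwefuka*.
The final sound of *vazej* is /j/, which is a voiced consonant, so the suffix is -ul, giving *vazejul*.
*bakbivpo*: final sound = /o/, a vowel → -mek → *bakbivpomek*.

rudwefuka, vazejul, bakbivpomek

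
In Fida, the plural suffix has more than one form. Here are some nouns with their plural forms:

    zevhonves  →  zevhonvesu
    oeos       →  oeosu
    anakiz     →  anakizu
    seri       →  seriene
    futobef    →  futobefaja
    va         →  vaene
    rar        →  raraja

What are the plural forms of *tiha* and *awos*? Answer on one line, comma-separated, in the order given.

The suffix is conditioned by the final sound: -u when the stem ends in a sibilant (*zevhonves*, *oeos*, *anakiz*); -aja when the stem ends in a non-sibilant consonant (*futobef*, *rar*); -ene when the stem ends in a vowel (*seri*, *va*).
The final sound of *tiha* is /a/, which is a vowel, so the suffix is -ene, giving *tihaene*.
The final sound of *awos* is /s/, which is a sibilant, so the suffix is -u, giving *awosu*.

tihaene, awosu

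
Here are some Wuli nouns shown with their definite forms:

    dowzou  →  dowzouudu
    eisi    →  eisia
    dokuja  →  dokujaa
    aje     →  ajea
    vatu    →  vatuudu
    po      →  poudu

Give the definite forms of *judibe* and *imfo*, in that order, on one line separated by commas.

judibea, imfoudu

The pattern is rounding harmony: -udu when the last vowel of the stem is a rounded vowel (*dowzou*, *vatu*, *po*); -a when the last vowel of the stem is an unrounded vowel (*eisi*, *dokuja*, *aje*).
*judibe* — last vowel /e/ (an unrounded vowel) → -a → *judibea*.
The last vowel of *imfo* is /o/, which is a rounded vowel, so the suffix is -udu, giving *imfoudu*.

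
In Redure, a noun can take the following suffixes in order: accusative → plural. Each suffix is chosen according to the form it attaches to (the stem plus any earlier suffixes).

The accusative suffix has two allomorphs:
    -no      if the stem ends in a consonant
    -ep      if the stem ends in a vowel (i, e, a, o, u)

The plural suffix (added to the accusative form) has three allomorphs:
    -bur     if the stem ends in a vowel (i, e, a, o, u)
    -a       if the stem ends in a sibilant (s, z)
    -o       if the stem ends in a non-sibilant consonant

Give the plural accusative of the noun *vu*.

vuepo

*vu*: final sound = /u/, a vowel → -ep → *vuep*.
The accusative form *vuep* — final sound /p/ (a non-sibilant consonant) → -o → *vuepo*.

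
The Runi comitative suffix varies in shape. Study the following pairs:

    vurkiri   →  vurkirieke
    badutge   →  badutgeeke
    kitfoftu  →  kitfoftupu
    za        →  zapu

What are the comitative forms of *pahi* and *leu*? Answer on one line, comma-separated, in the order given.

pahieke, leupu

The alternation tracks the last vowel of the stem — -eke when the last vowel of the stem is a front vowel (*vurkiri*, *badutge*); -pu when the last vowel of the stem is a back vowel (*kitfoftu*, *za*).
Since the last vowel of *pahi* is /i/ (a front vowel), it takes -eke, giving *pahieke*.
The last vowel of *leu* is /u/, which is a back vowel, so the suffix is -pu, giving *leupu*.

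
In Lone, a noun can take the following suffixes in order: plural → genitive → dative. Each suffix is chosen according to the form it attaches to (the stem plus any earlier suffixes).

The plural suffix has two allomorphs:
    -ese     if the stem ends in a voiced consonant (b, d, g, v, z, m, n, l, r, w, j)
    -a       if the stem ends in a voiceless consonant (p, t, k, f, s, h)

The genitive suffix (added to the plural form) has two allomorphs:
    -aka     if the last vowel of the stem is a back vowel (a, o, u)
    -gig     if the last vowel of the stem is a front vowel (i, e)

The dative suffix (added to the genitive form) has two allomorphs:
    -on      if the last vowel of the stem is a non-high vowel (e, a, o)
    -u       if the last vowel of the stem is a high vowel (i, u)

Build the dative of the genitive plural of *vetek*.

vetekaakaon

*vetek* — final consonant /k/ (voiceless) → -a → *veteka*.
The plural form *veteka* — last vowel /a/ (a back vowel) → -aka → *vetekaaka*.
The genitive form *vetekaaka*: last vowel = /a/, a non-high vowel → -on → *vetekaakaon*.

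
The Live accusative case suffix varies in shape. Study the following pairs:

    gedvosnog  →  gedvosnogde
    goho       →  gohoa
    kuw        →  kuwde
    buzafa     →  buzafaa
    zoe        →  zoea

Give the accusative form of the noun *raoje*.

raojea

Looking at the final sound of each stem: -de when the stem ends in a consonant (*gedvosnog*, *kuw*); -a when the stem ends in a vowel (*goho*, *buzafa*, *zoe*).
Since the final sound of *raoje* is /e/ (a vowel), it takes -a, giving *raojea*.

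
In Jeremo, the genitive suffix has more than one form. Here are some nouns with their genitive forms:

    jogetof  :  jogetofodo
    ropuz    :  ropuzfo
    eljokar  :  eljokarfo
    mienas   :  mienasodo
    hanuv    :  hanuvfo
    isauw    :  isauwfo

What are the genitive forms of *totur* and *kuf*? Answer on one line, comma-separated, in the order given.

The pattern is voicing of the final consonant: -odo when the stem ends in a voiceless consonant (*jogetof*, *mienas*); -fo when the stem ends in a voiced consonant (*ropuz*, *eljokar*, *hanuv*, *isauw*).
*totur*: final consonant = /r/, voiced → -fo → *toturfo*.
*kuf*: final consonant = /f/, voiceless → -odo → *kufodo*.

toturfo, kufodo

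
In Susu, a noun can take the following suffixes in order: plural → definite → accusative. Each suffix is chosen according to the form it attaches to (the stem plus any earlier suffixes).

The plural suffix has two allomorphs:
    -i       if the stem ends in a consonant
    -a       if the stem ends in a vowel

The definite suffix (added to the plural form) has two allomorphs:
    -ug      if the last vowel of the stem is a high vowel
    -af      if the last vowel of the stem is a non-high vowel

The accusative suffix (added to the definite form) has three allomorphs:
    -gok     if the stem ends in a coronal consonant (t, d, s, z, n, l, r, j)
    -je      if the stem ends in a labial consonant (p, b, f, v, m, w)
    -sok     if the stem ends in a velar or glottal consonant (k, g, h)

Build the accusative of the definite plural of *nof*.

nofiugsok

Since the final sound of *nof* is /f/ (a consonant), it takes -i, giving *nofi*.
The plural form *nofi* — last vowel /i/ (a high vowel) → -ug → *nofiug*.
The definite form *nofiug* — final consonant /g/ (velar/glottal) → -sok → *nofiugsok*.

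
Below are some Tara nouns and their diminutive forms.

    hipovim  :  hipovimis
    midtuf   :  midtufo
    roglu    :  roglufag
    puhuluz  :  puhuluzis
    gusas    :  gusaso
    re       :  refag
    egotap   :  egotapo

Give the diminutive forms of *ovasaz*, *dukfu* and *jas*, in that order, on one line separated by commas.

ovasazis, dukfufag, jaso

The alternation tracks the final sound of the stem — -o when the stem ends in a voiceless consonant (*midtuf*, *gusas*, *egotap*); -is when the stem ends in a voiced consonant (*hipovim*, *puhuluz*); -fag when the stem ends in a vowel (*roglu*, *re*).
*ovasaz* — final sound /z/ (a voiced consonant) → -is → *ovasazis*.
*dukfu* — final sound /u/ (a vowel) → -fag → *dukfufag*.
*jas* — final sound /s/ (a voiceless consonant) → -o → *jaso*.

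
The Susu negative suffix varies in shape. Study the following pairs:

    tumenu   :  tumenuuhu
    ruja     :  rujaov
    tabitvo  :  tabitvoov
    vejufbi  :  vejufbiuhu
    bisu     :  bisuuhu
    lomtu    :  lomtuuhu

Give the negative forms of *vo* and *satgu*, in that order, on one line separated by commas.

The suffix is conditioned by the last vowel: -uhu when the last vowel of the stem is a high vowel (*tumenu*, *vejufbi*, *bisu*, *lomtu*); -ov when the last vowel of the stem is a non-high vowel (*ruja*, *tabitvo*).
Since the last vowel of *vo* is /o/ (a non-high vowel), it takes -ov, giving *voov*.
*satgu*: last vowel = /u/, a high vowel → -uhu → *satguuhu*.

voov, satguuhu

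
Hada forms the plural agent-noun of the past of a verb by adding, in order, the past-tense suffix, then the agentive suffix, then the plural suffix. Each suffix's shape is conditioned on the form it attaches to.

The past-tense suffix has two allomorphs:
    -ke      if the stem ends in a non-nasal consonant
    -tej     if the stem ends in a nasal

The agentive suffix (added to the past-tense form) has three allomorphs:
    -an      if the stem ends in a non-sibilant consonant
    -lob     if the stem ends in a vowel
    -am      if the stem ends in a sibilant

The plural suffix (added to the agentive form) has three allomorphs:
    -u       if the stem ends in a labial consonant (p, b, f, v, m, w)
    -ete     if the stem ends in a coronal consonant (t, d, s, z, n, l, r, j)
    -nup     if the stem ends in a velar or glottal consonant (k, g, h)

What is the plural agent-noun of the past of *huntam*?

*huntam* — final consonant /m/ (a nasal) → -tej → *huntamtej*.
The past-tense form *huntamtej*: final sound = /j/, a non-sibilant consonant → -an → *huntamtejan*.
The final consonant of the agentive form *huntamtejan* is /n/, which is coronal, so the plural suffix is -ete, giving *huntamtejanete*.

huntamtejanete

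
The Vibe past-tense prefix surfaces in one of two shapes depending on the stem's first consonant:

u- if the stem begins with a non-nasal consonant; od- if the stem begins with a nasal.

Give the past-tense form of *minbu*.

Since the first consonant of *minbu* is /m/ (a nasal), it takes od-, giving *odminbu*.

odminbu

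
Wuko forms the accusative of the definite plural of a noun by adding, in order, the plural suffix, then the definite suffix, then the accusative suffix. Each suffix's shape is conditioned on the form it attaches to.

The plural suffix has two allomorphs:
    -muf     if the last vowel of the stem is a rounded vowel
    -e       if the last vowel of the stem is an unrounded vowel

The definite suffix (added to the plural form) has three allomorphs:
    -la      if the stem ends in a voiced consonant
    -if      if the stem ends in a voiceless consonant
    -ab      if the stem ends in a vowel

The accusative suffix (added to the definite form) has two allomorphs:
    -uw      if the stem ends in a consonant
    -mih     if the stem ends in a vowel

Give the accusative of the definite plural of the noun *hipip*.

hipipeabuw

Since the last vowel of *hipip* is /i/ (an unrounded vowel), it takes -e, giving *hipipe*.
The final sound of the plural form *hipipe* is /e/, which is a vowel, so the definite suffix is -ab, giving *hipipeab*.
The final sound of the definite form *hipipeab* is /b/, which is a consonant, so the accusative suffix is -uw, giving *hipipeabuw*.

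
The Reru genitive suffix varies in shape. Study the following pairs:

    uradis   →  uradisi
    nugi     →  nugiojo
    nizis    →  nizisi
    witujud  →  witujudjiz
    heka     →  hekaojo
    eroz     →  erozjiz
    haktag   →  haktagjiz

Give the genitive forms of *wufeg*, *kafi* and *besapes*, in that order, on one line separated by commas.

wufegjiz, kafiojo, besapesi

Looking at the final sound of each stem: -i when the stem ends in a voiceless consonant (*uradis*, *nizis*); -jiz when the stem ends in a voiced consonant (*witujud*, *eroz*, *haktag*); -ojo when the stem ends in a vowel (*nugi*, *heka*).
Since the final sound of *wufeg* is /g/ (a voiced consonant), it takes -jiz, giving *wufegjiz*.
The final sound of *kafi* is /i/, which is a vowel, so the suffix is -ojo, giving *kafiojo*.
*besapes* — final sound /s/ (a voiceless consonant) → -i → *besapesi*.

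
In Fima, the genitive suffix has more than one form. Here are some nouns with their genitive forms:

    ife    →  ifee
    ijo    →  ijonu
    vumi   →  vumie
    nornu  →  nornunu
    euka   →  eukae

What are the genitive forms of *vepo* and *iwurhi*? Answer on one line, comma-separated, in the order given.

The suffix is conditioned by the last vowel: -nu when the last vowel of the stem is a rounded vowel (*ijo*, *nornu*); -e when the last vowel of the stem is an unrounded vowel (*ife*, *vumi*, *euka*).
The last vowel of *vepo* is /o/, which is a rounded vowel, so the suffix is -nu, giving *veponu*.
*iwurhi*: last vowel = /i/, an unrounded vowel → -e → *iwurhie*.

veponu, iwurhie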